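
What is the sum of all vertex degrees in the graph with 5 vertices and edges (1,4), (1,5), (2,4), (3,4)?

Step 1: Count edges incident to each vertex:
  deg(1) = 2 (neighbors: 4, 5)
  deg(2) = 1 (neighbors: 4)
  deg(3) = 1 (neighbors: 4)
  deg(4) = 3 (neighbors: 1, 2, 3)
  deg(5) = 1 (neighbors: 1)

Step 2: Sum all degrees:
  2 + 1 + 1 + 3 + 1 = 8

Verification: sum of degrees = 2 * |E| = 2 * 4 = 8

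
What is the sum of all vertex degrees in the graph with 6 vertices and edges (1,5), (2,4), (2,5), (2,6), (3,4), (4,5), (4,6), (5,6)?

Step 1: Count edges incident to each vertex:
  deg(1) = 1 (neighbors: 5)
  deg(2) = 3 (neighbors: 4, 5, 6)
  deg(3) = 1 (neighbors: 4)
  deg(4) = 4 (neighbors: 2, 3, 5, 6)
  deg(5) = 4 (neighbors: 1, 2, 4, 6)
  deg(6) = 3 (neighbors: 2, 4, 5)

Step 2: Sum all degrees:
  1 + 3 + 1 + 4 + 4 + 3 = 16

Verification: sum of degrees = 2 * |E| = 2 * 8 = 16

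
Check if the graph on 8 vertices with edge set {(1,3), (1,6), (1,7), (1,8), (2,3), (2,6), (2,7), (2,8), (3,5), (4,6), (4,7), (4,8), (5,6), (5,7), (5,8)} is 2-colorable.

Step 1: Attempt 2-coloring using BFS:
  Start at vertex 1, assign color 0
  Color vertex 3 with color 1 (neighbor of 1)
  Color vertex 6 with color 1 (neighbor of 1)
  Color vertex 7 with color 1 (neighbor of 1)
  Color vertex 8 with color 1 (neighbor of 1)
  Color vertex 2 with color 0 (neighbor of 3)
  Color vertex 5 with color 0 (neighbor of 3)
  Color vertex 4 with color 0 (neighbor of 6)

Step 2: 2-coloring succeeded. No conflicts found.
  Set A (color 0): {1, 2, 4, 5}
  Set B (color 1): {3, 6, 7, 8}

The graph is bipartite with partition {1, 2, 4, 5}, {3, 6, 7, 8}.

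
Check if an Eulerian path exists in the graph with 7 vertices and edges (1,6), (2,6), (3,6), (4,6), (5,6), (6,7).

Step 1: Find the degree of each vertex:
  deg(1) = 1
  deg(2) = 1
  deg(3) = 1
  deg(4) = 1
  deg(5) = 1
  deg(6) = 6
  deg(7) = 1

Step 2: Count vertices with odd degree:
  Odd-degree vertices: 1, 2, 3, 4, 5, 7 (6 total)

Step 3: Apply Euler's theorem:
  - Eulerian circuit exists iff graph is connected and all vertices have even degree
  - Eulerian path exists iff graph is connected and has 0 or 2 odd-degree vertices

Graph has 6 odd-degree vertices (need 0 or 2).
Neither Eulerian path nor Eulerian circuit exists.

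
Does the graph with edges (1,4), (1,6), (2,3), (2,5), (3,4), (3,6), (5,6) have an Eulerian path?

Step 1: Find the degree of each vertex:
  deg(1) = 2
  deg(2) = 2
  deg(3) = 3
  deg(4) = 2
  deg(5) = 2
  deg(6) = 3

Step 2: Count vertices with odd degree:
  Odd-degree vertices: 3, 6 (2 total)

Step 3: Apply Euler's theorem:
  - Eulerian circuit exists iff graph is connected and all vertices have even degree
  - Eulerian path exists iff graph is connected and has 0 or 2 odd-degree vertices

Graph is connected with exactly 2 odd-degree vertices (3, 6).
Eulerian path exists (starting and ending at the odd-degree vertices), but no Eulerian circuit.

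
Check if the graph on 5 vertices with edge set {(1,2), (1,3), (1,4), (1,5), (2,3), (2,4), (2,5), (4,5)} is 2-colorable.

Step 1: Attempt 2-coloring using BFS:
  Start at vertex 1, assign color 0
  Color vertex 2 with color 1 (neighbor of 1)
  Color vertex 3 with color 1 (neighbor of 1)
  Color vertex 4 with color 1 (neighbor of 1)
  Color vertex 5 with color 1 (neighbor of 1)

Step 2: Conflict found! Vertices 2 and 3 are adjacent but have the same color.
This means the graph contains an odd cycle.

The graph is NOT bipartite.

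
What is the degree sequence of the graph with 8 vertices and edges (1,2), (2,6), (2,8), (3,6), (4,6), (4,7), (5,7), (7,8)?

Step 1: Count edges incident to each vertex:
  deg(1) = 1 (neighbors: 2)
  deg(2) = 3 (neighbors: 1, 6, 8)
  deg(3) = 1 (neighbors: 6)
  deg(4) = 2 (neighbors: 6, 7)
  deg(5) = 1 (neighbors: 7)
  deg(6) = 3 (neighbors: 2, 3, 4)
  deg(7) = 3 (neighbors: 4, 5, 8)
  deg(8) = 2 (neighbors: 2, 7)

Step 2: Sort degrees in non-increasing order:
  Degrees: [1, 3, 1, 2, 1, 3, 3, 2] -> sorted: [3, 3, 3, 2, 2, 1, 1, 1]

Degree sequence: [3, 3, 3, 2, 2, 1, 1, 1]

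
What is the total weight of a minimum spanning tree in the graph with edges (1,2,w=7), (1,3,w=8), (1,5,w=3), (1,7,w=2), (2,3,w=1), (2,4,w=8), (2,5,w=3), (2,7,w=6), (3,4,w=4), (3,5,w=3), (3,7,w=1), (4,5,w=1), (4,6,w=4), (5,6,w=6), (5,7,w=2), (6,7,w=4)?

Apply Kruskal's algorithm (sort edges by weight, add if no cycle):

Sorted edges by weight:
  (2,3) w=1
  (3,7) w=1
  (4,5) w=1
  (1,7) w=2
  (5,7) w=2
  (1,5) w=3
  (2,5) w=3
  (3,5) w=3
  (3,4) w=4
  (4,6) w=4
  (6,7) w=4
  (2,7) w=6
  (5,6) w=6
  (1,2) w=7
  (1,3) w=8
  (2,4) w=8

Add edge (2,3) w=1 -- no cycle. Running total: 1
Add edge (3,7) w=1 -- no cycle. Running total: 2
Add edge (4,5) w=1 -- no cycle. Running total: 3
Add edge (1,7) w=2 -- no cycle. Running total: 5
Add edge (5,7) w=2 -- no cycle. Running total: 7
Skip edge (1,5) w=3 -- would create cycle
Skip edge (2,5) w=3 -- would create cycle
Skip edge (3,5) w=3 -- would create cycle
Skip edge (3,4) w=4 -- would create cycle
Add edge (4,6) w=4 -- no cycle. Running total: 11

MST edges: (2,3,w=1), (3,7,w=1), (4,5,w=1), (1,7,w=2), (5,7,w=2), (4,6,w=4)
Total MST weight: 1 + 1 + 1 + 2 + 2 + 4 = 11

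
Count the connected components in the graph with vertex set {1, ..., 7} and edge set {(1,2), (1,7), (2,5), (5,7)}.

Step 1: Build adjacency list from edges:
  1: 2, 7
  2: 1, 5
  3: (none)
  4: (none)
  5: 2, 7
  6: (none)
  7: 1, 5

Step 2: Run BFS/DFS from vertex 1:
  Visited: {1, 2, 7, 5}
  Reached 4 of 7 vertices

Step 3: Only 4 of 7 vertices reached. Graph is disconnected.
Connected components: {1, 2, 5, 7}, {3}, {4}, {6}
Number of connected components: 4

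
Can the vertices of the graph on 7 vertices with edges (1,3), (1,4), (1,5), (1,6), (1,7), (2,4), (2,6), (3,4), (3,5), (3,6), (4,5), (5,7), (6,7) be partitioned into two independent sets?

Step 1: Attempt 2-coloring using BFS:
  Start at vertex 1, assign color 0
  Color vertex 3 with color 1 (neighbor of 1)
  Color vertex 4 with color 1 (neighbor of 1)
  Color vertex 5 with color 1 (neighbor of 1)
  Color vertex 6 with color 1 (neighbor of 1)
  Color vertex 7 with color 1 (neighbor of 1)

Step 2: Conflict found! Vertices 3 and 4 are adjacent but have the same color.
This means the graph contains an odd cycle.

The graph is NOT bipartite.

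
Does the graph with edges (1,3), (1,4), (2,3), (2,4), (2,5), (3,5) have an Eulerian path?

Step 1: Find the degree of each vertex:
  deg(1) = 2
  deg(2) = 3
  deg(3) = 3
  deg(4) = 2
  deg(5) = 2

Step 2: Count vertices with odd degree:
  Odd-degree vertices: 2, 3 (2 total)

Step 3: Apply Euler's theorem:
  - Eulerian circuit exists iff graph is connected and all vertices have even degree
  - Eulerian path exists iff graph is connected and has 0 or 2 odd-degree vertices

Graph is connected with exactly 2 odd-degree vertices (2, 3).
Eulerian path exists (starting and ending at the odd-degree vertices), but no Eulerian circuit.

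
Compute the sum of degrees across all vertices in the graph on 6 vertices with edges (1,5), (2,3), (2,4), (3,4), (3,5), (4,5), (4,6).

Step 1: Count edges incident to each vertex:
  deg(1) = 1 (neighbors: 5)
  deg(2) = 2 (neighbors: 3, 4)
  deg(3) = 3 (neighbors: 2, 4, 5)
  deg(4) = 4 (neighbors: 2, 3, 5, 6)
  deg(5) = 3 (neighbors: 1, 3, 4)
  deg(6) = 1 (neighbors: 4)

Step 2: Sum all degrees:
  1 + 2 + 3 + 4 + 3 + 1 = 14

Verification: sum of degrees = 2 * |E| = 2 * 7 = 14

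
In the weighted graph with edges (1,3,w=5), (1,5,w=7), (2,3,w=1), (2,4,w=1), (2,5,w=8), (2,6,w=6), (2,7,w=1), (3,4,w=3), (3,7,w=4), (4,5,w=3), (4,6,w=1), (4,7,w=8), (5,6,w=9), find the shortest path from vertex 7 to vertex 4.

Step 1: Build adjacency list with weights:
  1: 3(w=5), 5(w=7)
  2: 3(w=1), 4(w=1), 5(w=8), 6(w=6), 7(w=1)
  3: 1(w=5), 2(w=1), 4(w=3), 7(w=4)
  4: 2(w=1), 3(w=3), 5(w=3), 6(w=1), 7(w=8)
  5: 1(w=7), 2(w=8), 4(w=3), 6(w=9)
  6: 2(w=6), 4(w=1), 5(w=9)
  7: 2(w=1), 3(w=4), 4(w=8)

Step 2: Apply Dijkstra's algorithm from vertex 7:
  Visit vertex 7 (distance=0)
    Update dist[2] = 1
    Update dist[3] = 4
    Update dist[4] = 8
  Visit vertex 2 (distance=1)
    Update dist[3] = 2
    Update dist[4] = 2
    Update dist[5] = 9
    Update dist[6] = 7
  Visit vertex 3 (distance=2)
    Update dist[1] = 7
  Visit vertex 4 (distance=2)
    Update dist[5] = 5
    Update dist[6] = 3

Step 3: Shortest path: 7 -> 2 -> 4
Total weight: 1 + 1 = 2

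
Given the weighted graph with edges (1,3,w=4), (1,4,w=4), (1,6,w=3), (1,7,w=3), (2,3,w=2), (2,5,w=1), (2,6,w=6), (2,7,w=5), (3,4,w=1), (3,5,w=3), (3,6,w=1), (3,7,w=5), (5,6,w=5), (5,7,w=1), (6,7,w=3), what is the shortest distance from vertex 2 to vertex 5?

Step 1: Build adjacency list with weights:
  1: 3(w=4), 4(w=4), 6(w=3), 7(w=3)
  2: 3(w=2), 5(w=1), 6(w=6), 7(w=5)
  3: 1(w=4), 2(w=2), 4(w=1), 5(w=3), 6(w=1), 7(w=5)
  4: 1(w=4), 3(w=1)
  5: 2(w=1), 3(w=3), 6(w=5), 7(w=1)
  6: 1(w=3), 2(w=6), 3(w=1), 5(w=5), 7(w=3)
  7: 1(w=3), 2(w=5), 3(w=5), 5(w=1), 6(w=3)

Step 2: Apply Dijkstra's algorithm from vertex 2:
  Visit vertex 2 (distance=0)
    Update dist[3] = 2
    Update dist[5] = 1
    Update dist[6] = 6
    Update dist[7] = 5
  Visit vertex 5 (distance=1)
    Update dist[7] = 2

Step 3: Shortest path: 2 -> 5
Total weight: 1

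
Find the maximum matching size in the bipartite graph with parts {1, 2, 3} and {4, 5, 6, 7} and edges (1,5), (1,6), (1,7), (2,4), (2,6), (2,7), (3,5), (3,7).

Step 1: List the neighbors of each left vertex:
  1: 5, 6, 7
  2: 4, 6, 7
  3: 5, 7

Step 2: Greedily match left vertices, then look for augmenting paths:
  Match 1 -- 5
  Match 2 -- 4
  Match 3 -- 7
  No augmenting path remains.

Step 3: Verify this is maximum:
  Matching size 3 = min(|L|, |R|) = min(3, 4), which is an upper bound, so this matching is maximum.

Maximum matching: {(1,5), (2,4), (3,7)}
Size: 3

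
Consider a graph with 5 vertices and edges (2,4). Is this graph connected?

Step 1: Build adjacency list from edges:
  1: (none)
  2: 4
  3: (none)
  4: 2
  5: (none)

Step 2: Run BFS/DFS from vertex 1:
  Visited: {1}
  Reached 1 of 5 vertices

Step 3: Only 1 of 5 vertices reached. Graph is disconnected.
Connected components: {1}, {2, 4}, {3}, {5}
Answer: No, the graph is not connected (4 components).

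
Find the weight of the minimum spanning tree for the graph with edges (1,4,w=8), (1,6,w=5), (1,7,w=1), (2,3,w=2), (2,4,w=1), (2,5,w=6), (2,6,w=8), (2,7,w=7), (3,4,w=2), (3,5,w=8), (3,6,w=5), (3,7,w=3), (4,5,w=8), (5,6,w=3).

Apply Kruskal's algorithm (sort edges by weight, add if no cycle):

Sorted edges by weight:
  (1,7) w=1
  (2,4) w=1
  (2,3) w=2
  (3,4) w=2
  (3,7) w=3
  (5,6) w=3
  (1,6) w=5
  (3,6) w=5
  (2,5) w=6
  (2,7) w=7
  (1,4) w=8
  (2,6) w=8
  (3,5) w=8
  (4,5) w=8

Add edge (1,7) w=1 -- no cycle. Running total: 1
Add edge (2,4) w=1 -- no cycle. Running total: 2
Add edge (2,3) w=2 -- no cycle. Running total: 4
Skip edge (3,4) w=2 -- would create cycle
Add edge (3,7) w=3 -- no cycle. Running total: 7
Add edge (5,6) w=3 -- no cycle. Running total: 10
Add edge (1,6) w=5 -- no cycle. Running total: 15

MST edges: (1,7,w=1), (2,4,w=1), (2,3,w=2), (3,7,w=3), (5,6,w=3), (1,6,w=5)
Total MST weight: 1 + 1 + 2 + 3 + 3 + 5 = 15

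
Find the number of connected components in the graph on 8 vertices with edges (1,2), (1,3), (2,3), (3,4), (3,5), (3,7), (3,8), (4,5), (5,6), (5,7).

Step 1: Build adjacency list from edges:
  1: 2, 3
  2: 1, 3
  3: 1, 2, 4, 5, 7, 8
  4: 3, 5
  5: 3, 4, 6, 7
  6: 5
  7: 3, 5
  8: 3

Step 2: Run BFS/DFS from vertex 1:
  Visited: {1, 2, 3, 4, 5, 7, 8, 6}
  Reached 8 of 8 vertices

Step 3: All 8 vertices reached from vertex 1, so the graph is connected.
Number of connected components: 1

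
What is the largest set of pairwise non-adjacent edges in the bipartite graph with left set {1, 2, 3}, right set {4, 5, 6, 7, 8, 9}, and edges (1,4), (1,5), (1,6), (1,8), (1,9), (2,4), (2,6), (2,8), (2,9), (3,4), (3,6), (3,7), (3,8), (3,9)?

Step 1: List the neighbors of each left vertex:
  1: 4, 5, 6, 8, 9
  2: 4, 6, 8, 9
  3: 4, 6, 7, 8, 9

Step 2: Greedily match left vertices, then look for augmenting paths:
  Match 1 -- 4
  Match 2 -- 6
  Match 3 -- 7
  No augmenting path remains.

Step 3: Verify this is maximum:
  Matching size 3 = min(|L|, |R|) = min(3, 6), which is an upper bound, so this matching is maximum.

Maximum matching: {(1,4), (2,6), (3,7)}
Size: 3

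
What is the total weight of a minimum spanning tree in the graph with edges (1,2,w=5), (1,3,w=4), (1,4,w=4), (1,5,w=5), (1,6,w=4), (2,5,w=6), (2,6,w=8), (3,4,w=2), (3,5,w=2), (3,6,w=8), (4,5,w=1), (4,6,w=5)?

Apply Kruskal's algorithm (sort edges by weight, add if no cycle):

Sorted edges by weight:
  (4,5) w=1
  (3,5) w=2
  (3,4) w=2
  (1,3) w=4
  (1,4) w=4
  (1,6) w=4
  (1,5) w=5
  (1,2) w=5
  (4,6) w=5
  (2,5) w=6
  (2,6) w=8
  (3,6) w=8

Add edge (4,5) w=1 -- no cycle. Running total: 1
Add edge (3,5) w=2 -- no cycle. Running total: 3
Skip edge (3,4) w=2 -- would create cycle
Add edge (1,3) w=4 -- no cycle. Running total: 7
Skip edge (1,4) w=4 -- would create cycle
Add edge (1,6) w=4 -- no cycle. Running total: 11
Skip edge (1,5) w=5 -- would create cycle
Add edge (1,2) w=5 -- no cycle. Running total: 16

MST edges: (4,5,w=1), (3,5,w=2), (1,3,w=4), (1,6,w=4), (1,2,w=5)
Total MST weight: 1 + 2 + 4 + 4 + 5 = 16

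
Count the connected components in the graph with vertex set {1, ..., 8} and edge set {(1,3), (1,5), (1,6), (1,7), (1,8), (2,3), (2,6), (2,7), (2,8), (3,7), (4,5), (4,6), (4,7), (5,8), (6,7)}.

Step 1: Build adjacency list from edges:
  1: 3, 5, 6, 7, 8
  2: 3, 6, 7, 8
  3: 1, 2, 7
  4: 5, 6, 7
  5: 1, 4, 8
  6: 1, 2, 4, 7
  7: 1, 2, 3, 4, 6
  8: 1, 2, 5

Step 2: Run BFS/DFS from vertex 1:
  Visited: {1, 3, 5, 6, 7, 8, 2, 4}
  Reached 8 of 8 vertices

Step 3: All 8 vertices reached from vertex 1, so the graph is connected.
Number of connected components: 1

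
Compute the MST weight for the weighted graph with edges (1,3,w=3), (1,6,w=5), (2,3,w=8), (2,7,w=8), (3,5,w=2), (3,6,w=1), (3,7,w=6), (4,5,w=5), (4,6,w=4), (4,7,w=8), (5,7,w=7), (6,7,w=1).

Apply Kruskal's algorithm (sort edges by weight, add if no cycle):

Sorted edges by weight:
  (3,6) w=1
  (6,7) w=1
  (3,5) w=2
  (1,3) w=3
  (4,6) w=4
  (1,6) w=5
  (4,5) w=5
  (3,7) w=6
  (5,7) w=7
  (2,7) w=8
  (2,3) w=8
  (4,7) w=8

Add edge (3,6) w=1 -- no cycle. Running total: 1
Add edge (6,7) w=1 -- no cycle. Running total: 2
Add edge (3,5) w=2 -- no cycle. Running total: 4
Add edge (1,3) w=3 -- no cycle. Running total: 7
Add edge (4,6) w=4 -- no cycle. Running total: 11
Skip edge (1,6) w=5 -- would create cycle
Skip edge (4,5) w=5 -- would create cycle
Skip edge (3,7) w=6 -- would create cycle
Skip edge (5,7) w=7 -- would create cycle
Add edge (2,7) w=8 -- no cycle. Running total: 19

MST edges: (3,6,w=1), (6,7,w=1), (3,5,w=2), (1,3,w=3), (4,6,w=4), (2,7,w=8)
Total MST weight: 1 + 1 + 2 + 3 + 4 + 8 = 19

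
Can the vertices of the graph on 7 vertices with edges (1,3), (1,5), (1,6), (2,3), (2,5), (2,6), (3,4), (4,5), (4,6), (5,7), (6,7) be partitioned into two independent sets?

Step 1: Attempt 2-coloring using BFS:
  Start at vertex 1, assign color 0
  Color vertex 3 with color 1 (neighbor of 1)
  Color vertex 5 with color 1 (neighbor of 1)
  Color vertex 6 with color 1 (neighbor of 1)
  Color vertex 2 with color 0 (neighbor of 3)
  Color vertex 4 with color 0 (neighbor of 3)
  Color vertex 7 with color 0 (neighbor of 5)

Step 2: 2-coloring succeeded. No conflicts found.
  Set A (color 0): {1, 2, 4, 7}
  Set B (color 1): {3, 5, 6}

The graph is bipartite with partition {1, 2, 4, 7}, {3, 5, 6}.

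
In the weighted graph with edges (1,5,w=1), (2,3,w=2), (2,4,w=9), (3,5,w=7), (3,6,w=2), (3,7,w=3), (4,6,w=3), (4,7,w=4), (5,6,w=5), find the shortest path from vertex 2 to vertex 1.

Step 1: Build adjacency list with weights:
  1: 5(w=1)
  2: 3(w=2), 4(w=9)
  3: 2(w=2), 5(w=7), 6(w=2), 7(w=3)
  4: 2(w=9), 6(w=3), 7(w=4)
  5: 1(w=1), 3(w=7), 6(w=5)
  6: 3(w=2), 4(w=3), 5(w=5)
  7: 3(w=3), 4(w=4)

Step 2: Apply Dijkstra's algorithm from vertex 2:
  Visit vertex 2 (distance=0)
    Update dist[3] = 2
    Update dist[4] = 9
  Visit vertex 3 (distance=2)
    Update dist[5] = 9
    Update dist[6] = 4
    Update dist[7] = 5
  Visit vertex 6 (distance=4)
    Update dist[4] = 7
  Visit vertex 7 (distance=5)
  Visit vertex 4 (distance=7)
  Visit vertex 5 (distance=9)
    Update dist[1] = 10
  Visit vertex 1 (distance=10)

Step 3: Shortest path: 2 -> 3 -> 5 -> 1
Total weight: 2 + 7 + 1 = 10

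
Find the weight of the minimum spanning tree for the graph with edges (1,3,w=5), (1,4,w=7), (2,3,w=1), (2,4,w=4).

Apply Kruskal's algorithm (sort edges by weight, add if no cycle):

Sorted edges by weight:
  (2,3) w=1
  (2,4) w=4
  (1,3) w=5
  (1,4) w=7

Add edge (2,3) w=1 -- no cycle. Running total: 1
Add edge (2,4) w=4 -- no cycle. Running total: 5
Add edge (1,3) w=5 -- no cycle. Running total: 10

MST edges: (2,3,w=1), (2,4,w=4), (1,3,w=5)
Total MST weight: 1 + 4 + 5 = 10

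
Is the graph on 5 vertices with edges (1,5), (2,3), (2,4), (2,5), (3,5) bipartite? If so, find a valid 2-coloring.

Step 1: Attempt 2-coloring using BFS:
  Start at vertex 1, assign color 0
  Color vertex 5 with color 1 (neighbor of 1)
  Color vertex 2 with color 0 (neighbor of 5)
  Color vertex 3 with color 0 (neighbor of 5)

Step 2: Conflict found! Vertices 2 and 3 are adjacent but have the same color.
This means the graph contains an odd cycle.

The graph is NOT bipartite.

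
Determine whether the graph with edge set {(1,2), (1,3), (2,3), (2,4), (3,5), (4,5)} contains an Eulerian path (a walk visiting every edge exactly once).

Step 1: Find the degree of each vertex:
  deg(1) = 2
  deg(2) = 3
  deg(3) = 3
  deg(4) = 2
  deg(5) = 2

Step 2: Count vertices with odd degree:
  Odd-degree vertices: 2, 3 (2 total)

Step 3: Apply Euler's theorem:
  - Eulerian circuit exists iff graph is connected and all vertices have even degree
  - Eulerian path exists iff graph is connected and has 0 or 2 odd-degree vertices

Graph is connected with exactly 2 odd-degree vertices (2, 3).
Eulerian path exists (starting and ending at the odd-degree vertices), but no Eulerian circuit.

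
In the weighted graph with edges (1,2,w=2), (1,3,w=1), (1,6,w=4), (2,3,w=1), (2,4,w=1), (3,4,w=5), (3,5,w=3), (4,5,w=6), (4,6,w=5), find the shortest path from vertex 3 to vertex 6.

Step 1: Build adjacency list with weights:
  1: 2(w=2), 3(w=1), 6(w=4)
  2: 1(w=2), 3(w=1), 4(w=1)
  3: 1(w=1), 2(w=1), 4(w=5), 5(w=3)
  4: 2(w=1), 3(w=5), 5(w=6), 6(w=5)
  5: 3(w=3), 4(w=6)
  6: 1(w=4), 4(w=5)

Step 2: Apply Dijkstra's algorithm from vertex 3:
  Visit vertex 3 (distance=0)
    Update dist[1] = 1
    Update dist[2] = 1
    Update dist[4] = 5
    Update dist[5] = 3
  Visit vertex 1 (distance=1)
    Update dist[6] = 5
  Visit vertex 2 (distance=1)
    Update dist[4] = 2
  Visit vertex 4 (distance=2)
  Visit vertex 5 (distance=3)
  Visit vertex 6 (distance=5)

Step 3: Shortest path: 3 -> 1 -> 6
Total weight: 1 + 4 = 5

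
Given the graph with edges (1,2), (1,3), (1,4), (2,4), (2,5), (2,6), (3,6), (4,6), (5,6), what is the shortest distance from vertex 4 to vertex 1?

Step 1: Build adjacency list:
  1: 2, 3, 4
  2: 1, 4, 5, 6
  3: 1, 6
  4: 1, 2, 6
  5: 2, 6
  6: 2, 3, 4, 5

Step 2: BFS from vertex 4 to find shortest path to 1:
  vertex 1 reached at distance 1

Step 3: Shortest path: 4 -> 1
Path length: 1 edge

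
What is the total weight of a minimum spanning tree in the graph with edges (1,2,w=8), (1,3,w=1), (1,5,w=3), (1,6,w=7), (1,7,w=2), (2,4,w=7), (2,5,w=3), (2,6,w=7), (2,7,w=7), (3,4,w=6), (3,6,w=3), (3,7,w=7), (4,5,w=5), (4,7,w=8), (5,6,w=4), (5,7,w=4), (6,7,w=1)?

Apply Kruskal's algorithm (sort edges by weight, add if no cycle):

Sorted edges by weight:
  (1,3) w=1
  (6,7) w=1
  (1,7) w=2
  (1,5) w=3
  (2,5) w=3
  (3,6) w=3
  (5,6) w=4
  (5,7) w=4
  (4,5) w=5
  (3,4) w=6
  (1,6) w=7
  (2,6) w=7
  (2,4) w=7
  (2,7) w=7
  (3,7) w=7
  (1,2) w=8
  (4,7) w=8

Add edge (1,3) w=1 -- no cycle. Running total: 1
Add edge (6,7) w=1 -- no cycle. Running total: 2
Add edge (1,7) w=2 -- no cycle. Running total: 4
Add edge (1,5) w=3 -- no cycle. Running total: 7
Add edge (2,5) w=3 -- no cycle. Running total: 10
Skip edge (3,6) w=3 -- would create cycle
Skip edge (5,6) w=4 -- would create cycle
Skip edge (5,7) w=4 -- would create cycle
Add edge (4,5) w=5 -- no cycle. Running total: 15

MST edges: (1,3,w=1), (6,7,w=1), (1,7,w=2), (1,5,w=3), (2,5,w=3), (4,5,w=5)
Total MST weight: 1 + 1 + 2 + 3 + 3 + 5 = 15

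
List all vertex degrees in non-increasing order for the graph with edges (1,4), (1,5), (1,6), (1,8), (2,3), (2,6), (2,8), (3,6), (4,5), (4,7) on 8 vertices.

Step 1: Count edges incident to each vertex:
  deg(1) = 4 (neighbors: 4, 5, 6, 8)
  deg(2) = 3 (neighbors: 3, 6, 8)
  deg(3) = 2 (neighbors: 2, 6)
  deg(4) = 3 (neighbors: 1, 5, 7)
  deg(5) = 2 (neighbors: 1, 4)
  deg(6) = 3 (neighbors: 1, 2, 3)
  deg(7) = 1 (neighbors: 4)
  deg(8) = 2 (neighbors: 1, 2)

Step 2: Sort degrees in non-increasing order:
  Degrees: [4, 3, 2, 3, 2, 3, 1, 2] -> sorted: [4, 3, 3, 3, 2, 2, 2, 1]

Degree sequence: [4, 3, 3, 3, 2, 2, 2, 1]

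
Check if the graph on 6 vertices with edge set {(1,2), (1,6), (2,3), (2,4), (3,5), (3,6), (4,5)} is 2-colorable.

Step 1: Attempt 2-coloring using BFS:
  Start at vertex 1, assign color 0
  Color vertex 2 with color 1 (neighbor of 1)
  Color vertex 6 with color 1 (neighbor of 1)
  Color vertex 3 with color 0 (neighbor of 2)
  Color vertex 4 with color 0 (neighbor of 2)
  Color vertex 5 with color 1 (neighbor of 3)

Step 2: 2-coloring succeeded. No conflicts found.
  Set A (color 0): {1, 3, 4}
  Set B (color 1): {2, 5, 6}

The graph is bipartite with partition {1, 3, 4}, {2, 5, 6}.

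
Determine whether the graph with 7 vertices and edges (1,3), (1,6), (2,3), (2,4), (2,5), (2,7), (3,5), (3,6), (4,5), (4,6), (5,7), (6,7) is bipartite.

Step 1: Attempt 2-coloring using BFS:
  Start at vertex 1, assign color 0
  Color vertex 3 with color 1 (neighbor of 1)
  Color vertex 6 with color 1 (neighbor of 1)
  Color vertex 2 with color 0 (neighbor of 3)
  Color vertex 5 with color 0 (neighbor of 3)

Step 2: Conflict found! Vertices 3 and 6 are adjacent but have the same color.
This means the graph contains an odd cycle.

The graph is NOT bipartite.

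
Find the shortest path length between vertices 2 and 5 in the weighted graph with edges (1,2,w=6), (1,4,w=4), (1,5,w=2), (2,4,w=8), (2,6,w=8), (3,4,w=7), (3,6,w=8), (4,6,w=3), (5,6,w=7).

Step 1: Build adjacency list with weights:
  1: 2(w=6), 4(w=4), 5(w=2)
  2: 1(w=6), 4(w=8), 6(w=8)
  3: 4(w=7), 6(w=8)
  4: 1(w=4), 2(w=8), 3(w=7), 6(w=3)
  5: 1(w=2), 6(w=7)
  6: 2(w=8), 3(w=8), 4(w=3), 5(w=7)

Step 2: Apply Dijkstra's algorithm from vertex 2:
  Visit vertex 2 (distance=0)
    Update dist[1] = 6
    Update dist[4] = 8
    Update dist[6] = 8
  Visit vertex 1 (distance=6)
    Update dist[5] = 8
  Visit vertex 4 (distance=8)
    Update dist[3] = 15
  Visit vertex 5 (distance=8)

Step 3: Shortest path: 2 -> 1 -> 5
Total weight: 6 + 2 = 8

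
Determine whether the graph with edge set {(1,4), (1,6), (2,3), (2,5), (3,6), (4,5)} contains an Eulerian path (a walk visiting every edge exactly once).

Step 1: Find the degree of each vertex:
  deg(1) = 2
  deg(2) = 2
  deg(3) = 2
  deg(4) = 2
  deg(5) = 2
  deg(6) = 2

Step 2: Count vertices with odd degree:
  All vertices have even degree (0 odd-degree vertices)

Step 3: Apply Euler's theorem:
  - Eulerian circuit exists iff graph is connected and all vertices have even degree
  - Eulerian path exists iff graph is connected and has 0 or 2 odd-degree vertices

Graph is connected with 0 odd-degree vertices.
Both Eulerian circuit and Eulerian path exist.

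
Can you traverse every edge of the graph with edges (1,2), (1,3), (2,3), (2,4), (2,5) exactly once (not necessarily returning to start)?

Step 1: Find the degree of each vertex:
  deg(1) = 2
  deg(2) = 4
  deg(3) = 2
  deg(4) = 1
  deg(5) = 1

Step 2: Count vertices with odd degree:
  Odd-degree vertices: 4, 5 (2 total)

Step 3: Apply Euler's theorem:
  - Eulerian circuit exists iff graph is connected and all vertices have even degree
  - Eulerian path exists iff graph is connected and has 0 or 2 odd-degree vertices

Graph is connected with exactly 2 odd-degree vertices (4, 5).
Eulerian path exists (starting and ending at the odd-degree vertices), but no Eulerian circuit.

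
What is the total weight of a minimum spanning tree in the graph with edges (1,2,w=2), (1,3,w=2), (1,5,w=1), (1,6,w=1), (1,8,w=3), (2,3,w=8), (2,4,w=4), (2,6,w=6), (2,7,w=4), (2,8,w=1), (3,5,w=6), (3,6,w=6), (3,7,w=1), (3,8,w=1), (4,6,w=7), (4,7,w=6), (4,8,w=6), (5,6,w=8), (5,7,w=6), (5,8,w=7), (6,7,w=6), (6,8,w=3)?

Apply Kruskal's algorithm (sort edges by weight, add if no cycle):

Sorted edges by weight:
  (1,5) w=1
  (1,6) w=1
  (2,8) w=1
  (3,7) w=1
  (3,8) w=1
  (1,2) w=2
  (1,3) w=2
  (1,8) w=3
  (6,8) w=3
  (2,4) w=4
  (2,7) w=4
  (2,6) w=6
  (3,5) w=6
  (3,6) w=6
  (4,7) w=6
  (4,8) w=6
  (5,7) w=6
  (6,7) w=6
  (4,6) w=7
  (5,8) w=7
  (2,3) w=8
  (5,6) w=8

Add edge (1,5) w=1 -- no cycle. Running total: 1
Add edge (1,6) w=1 -- no cycle. Running total: 2
Add edge (2,8) w=1 -- no cycle. Running total: 3
Add edge (3,7) w=1 -- no cycle. Running total: 4
Add edge (3,8) w=1 -- no cycle. Running total: 5
Add edge (1,2) w=2 -- no cycle. Running total: 7
Skip edge (1,3) w=2 -- would create cycle
Skip edge (1,8) w=3 -- would create cycle
Skip edge (6,8) w=3 -- would create cycle
Add edge (2,4) w=4 -- no cycle. Running total: 11

MST edges: (1,5,w=1), (1,6,w=1), (2,8,w=1), (3,7,w=1), (3,8,w=1), (1,2,w=2), (2,4,w=4)
Total MST weight: 1 + 1 + 1 + 1 + 1 + 2 + 4 = 11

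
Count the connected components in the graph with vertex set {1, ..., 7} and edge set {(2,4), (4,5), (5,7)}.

Step 1: Build adjacency list from edges:
  1: (none)
  2: 4
  3: (none)
  4: 2, 5
  5: 4, 7
  6: (none)
  7: 5

Step 2: Run BFS/DFS from vertex 1:
  Visited: {1}
  Reached 1 of 7 vertices

Step 3: Only 1 of 7 vertices reached. Graph is disconnected.
Connected components: {1}, {2, 4, 5, 7}, {3}, {6}
Number of connected components: 4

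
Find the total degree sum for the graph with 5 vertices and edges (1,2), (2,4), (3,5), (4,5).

Step 1: Count edges incident to each vertex:
  deg(1) = 1 (neighbors: 2)
  deg(2) = 2 (neighbors: 1, 4)
  deg(3) = 1 (neighbors: 5)
  deg(4) = 2 (neighbors: 2, 5)
  deg(5) = 2 (neighbors: 3, 4)

Step 2: Sum all degrees:
  1 + 2 + 1 + 2 + 2 = 8

Verification: sum of degrees = 2 * |E| = 2 * 4 = 8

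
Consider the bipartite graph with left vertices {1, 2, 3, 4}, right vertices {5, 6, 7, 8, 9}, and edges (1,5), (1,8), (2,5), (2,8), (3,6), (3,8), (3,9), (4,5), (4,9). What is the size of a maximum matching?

Step 1: List the neighbors of each left vertex:
  1: 5, 8
  2: 5, 8
  3: 6, 8, 9
  4: 5, 9

Step 2: Greedily match left vertices, then look for augmenting paths:
  Match 1 -- 5
  Match 2 -- 8
  Match 3 -- 6
  Match 4 -- 9
  No augmenting path remains.

Step 3: Verify this is maximum:
  Matching size 4 = min(|L|, |R|) = min(4, 5), which is an upper bound, so this matching is maximum.

Maximum matching: {(1,5), (2,8), (3,6), (4,9)}
Size: 4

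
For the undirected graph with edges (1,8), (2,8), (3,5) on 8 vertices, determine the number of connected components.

Step 1: Build adjacency list from edges:
  1: 8
  2: 8
  3: 5
  4: (none)
  5: 3
  6: (none)
  7: (none)
  8: 1, 2

Step 2: Run BFS/DFS from vertex 1:
  Visited: {1, 8, 2}
  Reached 3 of 8 vertices

Step 3: Only 3 of 8 vertices reached. Graph is disconnected.
Connected components: {1, 2, 8}, {3, 5}, {4}, {6}, {7}
Number of connected components: 5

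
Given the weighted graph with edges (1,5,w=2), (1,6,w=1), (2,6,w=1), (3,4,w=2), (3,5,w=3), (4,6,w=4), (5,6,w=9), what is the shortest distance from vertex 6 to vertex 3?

Step 1: Build adjacency list with weights:
  1: 5(w=2), 6(w=1)
  2: 6(w=1)
  3: 4(w=2), 5(w=3)
  4: 3(w=2), 6(w=4)
  5: 1(w=2), 3(w=3), 6(w=9)
  6: 1(w=1), 2(w=1), 4(w=4), 5(w=9)

Step 2: Apply Dijkstra's algorithm from vertex 6:
  Visit vertex 6 (distance=0)
    Update dist[1] = 1
    Update dist[2] = 1
    Update dist[4] = 4
    Update dist[5] = 9
  Visit vertex 1 (distance=1)
    Update dist[5] = 3
  Visit vertex 2 (distance=1)
  Visit vertex 5 (distance=3)
    Update dist[3] = 6
  Visit vertex 4 (distance=4)
  Visit vertex 3 (distance=6)

Step 3: Shortest path: 6 -> 4 -> 3
Total weight: 4 + 2 = 6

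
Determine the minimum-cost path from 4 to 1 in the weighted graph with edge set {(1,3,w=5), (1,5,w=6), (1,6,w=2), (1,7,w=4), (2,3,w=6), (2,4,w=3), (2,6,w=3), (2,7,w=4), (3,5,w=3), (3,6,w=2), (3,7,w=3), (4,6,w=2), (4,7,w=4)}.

Step 1: Build adjacency list with weights:
  1: 3(w=5), 5(w=6), 6(w=2), 7(w=4)
  2: 3(w=6), 4(w=3), 6(w=3), 7(w=4)
  3: 1(w=5), 2(w=6), 5(w=3), 6(w=2), 7(w=3)
  4: 2(w=3), 6(w=2), 7(w=4)
  5: 1(w=6), 3(w=3)
  6: 1(w=2), 2(w=3), 3(w=2), 4(w=2)
  7: 1(w=4), 2(w=4), 3(w=3), 4(w=4)

Step 2: Apply Dijkstra's algorithm from vertex 4:
  Visit vertex 4 (distance=0)
    Update dist[2] = 3
    Update dist[6] = 2
    Update dist[7] = 4
  Visit vertex 6 (distance=2)
    Update dist[1] = 4
    Update dist[3] = 4
  Visit vertex 2 (distance=3)
  Visit vertex 1 (distance=4)
    Update dist[5] = 10

Step 3: Shortest path: 4 -> 6 -> 1
Total weight: 2 + 2 = 4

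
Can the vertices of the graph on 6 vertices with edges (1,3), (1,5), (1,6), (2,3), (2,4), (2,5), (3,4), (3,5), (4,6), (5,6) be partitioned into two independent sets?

Step 1: Attempt 2-coloring using BFS:
  Start at vertex 1, assign color 0
  Color vertex 3 with color 1 (neighbor of 1)
  Color vertex 5 with color 1 (neighbor of 1)
  Color vertex 6 with color 1 (neighbor of 1)
  Color vertex 2 with color 0 (neighbor of 3)
  Color vertex 4 with color 0 (neighbor of 3)

Step 2: Conflict found! Vertices 3 and 5 are adjacent but have the same color.
This means the graph contains an odd cycle.

The graph is NOT bipartite.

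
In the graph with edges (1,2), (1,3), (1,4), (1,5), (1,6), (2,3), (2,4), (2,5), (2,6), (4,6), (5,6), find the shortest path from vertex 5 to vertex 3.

Step 1: Build adjacency list:
  1: 2, 3, 4, 5, 6
  2: 1, 3, 4, 5, 6
  3: 1, 2
  4: 1, 2, 6
  5: 1, 2, 6
  6: 1, 2, 4, 5

Step 2: BFS from vertex 5 to find shortest path to 3:
  vertex 1 reached at distance 1
  vertex 2 reached at distance 1
  vertex 6 reached at distance 1
  vertex 3 reached at distance 2

Step 3: Shortest path: 5 -> 1 -> 3
Path length: 2 edges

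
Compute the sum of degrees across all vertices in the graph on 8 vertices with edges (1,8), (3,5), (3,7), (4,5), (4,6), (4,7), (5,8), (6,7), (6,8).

Step 1: Count edges incident to each vertex:
  deg(1) = 1 (neighbors: 8)
  deg(2) = 0 (neighbors: none)
  deg(3) = 2 (neighbors: 5, 7)
  deg(4) = 3 (neighbors: 5, 6, 7)
  deg(5) = 3 (neighbors: 3, 4, 8)
  deg(6) = 3 (neighbors: 4, 7, 8)
  deg(7) = 3 (neighbors: 3, 4, 6)
  deg(8) = 3 (neighbors: 1, 5, 6)

Step 2: Sum all degrees:
  1 + 0 + 2 + 3 + 3 + 3 + 3 + 3 = 18

Verification: sum of degrees = 2 * |E| = 2 * 9 = 18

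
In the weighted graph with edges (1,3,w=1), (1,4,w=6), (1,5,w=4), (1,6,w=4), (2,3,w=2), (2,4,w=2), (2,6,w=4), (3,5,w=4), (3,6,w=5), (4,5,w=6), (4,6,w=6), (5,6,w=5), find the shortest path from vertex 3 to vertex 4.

Step 1: Build adjacency list with weights:
  1: 3(w=1), 4(w=6), 5(w=4), 6(w=4)
  2: 3(w=2), 4(w=2), 6(w=4)
  3: 1(w=1), 2(w=2), 5(w=4), 6(w=5)
  4: 1(w=6), 2(w=2), 5(w=6), 6(w=6)
  5: 1(w=4), 3(w=4), 4(w=6), 6(w=5)
  6: 1(w=4), 2(w=4), 3(w=5), 4(w=6), 5(w=5)

Step 2: Apply Dijkstra's algorithm from vertex 3:
  Visit vertex 3 (distance=0)
    Update dist[1] = 1
    Update dist[2] = 2
    Update dist[5] = 4
    Update dist[6] = 5
  Visit vertex 1 (distance=1)
    Update dist[4] = 7
  Visit vertex 2 (distance=2)
    Update dist[4] = 4
  Visit vertex 4 (distance=4)

Step 3: Shortest path: 3 -> 2 -> 4
Total weight: 2 + 2 = 4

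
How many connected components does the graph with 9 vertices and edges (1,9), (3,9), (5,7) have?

Step 1: Build adjacency list from edges:
  1: 9
  2: (none)
  3: 9
  4: (none)
  5: 7
  6: (none)
  7: 5
  8: (none)
  9: 1, 3

Step 2: Run BFS/DFS from vertex 1:
  Visited: {1, 9, 3}
  Reached 3 of 9 vertices

Step 3: Only 3 of 9 vertices reached. Graph is disconnected.
Connected components: {1, 3, 9}, {2}, {4}, {5, 7}, {6}, {8}
Number of connected components: 6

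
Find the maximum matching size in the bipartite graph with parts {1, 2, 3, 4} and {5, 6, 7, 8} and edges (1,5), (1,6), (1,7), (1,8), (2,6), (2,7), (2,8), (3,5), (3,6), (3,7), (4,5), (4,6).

Step 1: List the neighbors of each left vertex:
  1: 5, 6, 7, 8
  2: 6, 7, 8
  3: 5, 6, 7
  4: 5, 6

Step 2: Greedily match left vertices, then look for augmenting paths:
  Match 1 -- 8
  Match 2 -- 6
  Match 3 -- 7
  Match 4 -- 5
  No augmenting path remains.

Step 3: Verify this is maximum:
  Matching size 4 = min(|L|, |R|) = min(4, 4), which is an upper bound, so this matching is maximum.

Maximum matching: {(1,8), (2,6), (3,7), (4,5)}
Size: 4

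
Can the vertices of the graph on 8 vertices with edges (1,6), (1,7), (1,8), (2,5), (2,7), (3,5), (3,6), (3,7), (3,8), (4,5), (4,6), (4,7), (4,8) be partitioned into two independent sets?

Step 1: Attempt 2-coloring using BFS:
  Start at vertex 1, assign color 0
  Color vertex 6 with color 1 (neighbor of 1)
  Color vertex 7 with color 1 (neighbor of 1)
  Color vertex 8 with color 1 (neighbor of 1)
  Color vertex 3 with color 0 (neighbor of 6)
  Color vertex 4 with color 0 (neighbor of 6)
  Color vertex 2 with color 0 (neighbor of 7)
  Color vertex 5 with color 1 (neighbor of 3)

Step 2: 2-coloring succeeded. No conflicts found.
  Set A (color 0): {1, 2, 3, 4}
  Set B (color 1): {5, 6, 7, 8}

The graph is bipartite with partition {1, 2, 3, 4}, {5, 6, 7, 8}.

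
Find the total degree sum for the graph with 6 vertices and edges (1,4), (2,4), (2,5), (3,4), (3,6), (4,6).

Step 1: Count edges incident to each vertex:
  deg(1) = 1 (neighbors: 4)
  deg(2) = 2 (neighbors: 4, 5)
  deg(3) = 2 (neighbors: 4, 6)
  deg(4) = 4 (neighbors: 1, 2, 3, 6)
  deg(5) = 1 (neighbors: 2)
  deg(6) = 2 (neighbors: 3, 4)

Step 2: Sum all degrees:
  1 + 2 + 2 + 4 + 1 + 2 = 12

Verification: sum of degrees = 2 * |E| = 2 * 6 = 12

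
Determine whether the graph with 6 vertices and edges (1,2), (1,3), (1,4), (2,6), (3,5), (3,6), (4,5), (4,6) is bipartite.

Step 1: Attempt 2-coloring using BFS:
  Start at vertex 1, assign color 0
  Color vertex 2 with color 1 (neighbor of 1)
  Color vertex 3 with color 1 (neighbor of 1)
  Color vertex 4 with color 1 (neighbor of 1)
  Color vertex 6 with color 0 (neighbor of 2)
  Color vertex 5 with color 0 (neighbor of 3)

Step 2: 2-coloring succeeded. No conflicts found.
  Set A (color 0): {1, 5, 6}
  Set B (color 1): {2, 3, 4}

The graph is bipartite with partition {1, 5, 6}, {2, 3, 4}.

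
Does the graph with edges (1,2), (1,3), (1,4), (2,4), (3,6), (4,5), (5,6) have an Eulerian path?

Step 1: Find the degree of each vertex:
  deg(1) = 3
  deg(2) = 2
  deg(3) = 2
  deg(4) = 3
  deg(5) = 2
  deg(6) = 2

Step 2: Count vertices with odd degree:
  Odd-degree vertices: 1, 4 (2 total)

Step 3: Apply Euler's theorem:
  - Eulerian circuit exists iff graph is connected and all vertices have even degree
  - Eulerian path exists iff graph is connected and has 0 or 2 odd-degree vertices

Graph is connected with exactly 2 odd-degree vertices (1, 4).
Eulerian path exists (starting and ending at the odd-degree vertices), but no Eulerian circuit.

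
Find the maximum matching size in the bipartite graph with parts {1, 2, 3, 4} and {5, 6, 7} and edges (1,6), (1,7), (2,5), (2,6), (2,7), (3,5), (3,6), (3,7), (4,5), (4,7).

Step 1: List the neighbors of each left vertex:
  1: 6, 7
  2: 5, 6, 7
  3: 5, 6, 7
  4: 5, 7

Step 2: Greedily match left vertices, then look for augmenting paths:
  Match 1 -- 6
  Match 2 -- 5
  Match 3 -- 7
  No augmenting path remains.

Step 3: Verify this is maximum:
  Matching size 3 = min(|L|, |R|) = min(4, 3), which is an upper bound, so this matching is maximum.

Maximum matching: {(1,6), (2,5), (3,7)}
Size: 3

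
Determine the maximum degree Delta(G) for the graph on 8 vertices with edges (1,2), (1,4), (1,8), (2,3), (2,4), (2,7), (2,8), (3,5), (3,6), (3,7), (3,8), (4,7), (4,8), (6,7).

Step 1: Count edges incident to each vertex:
  deg(1) = 3 (neighbors: 2, 4, 8)
  deg(2) = 5 (neighbors: 1, 3, 4, 7, 8)
  deg(3) = 5 (neighbors: 2, 5, 6, 7, 8)
  deg(4) = 4 (neighbors: 1, 2, 7, 8)
  deg(5) = 1 (neighbors: 3)
  deg(6) = 2 (neighbors: 3, 7)
  deg(7) = 4 (neighbors: 2, 3, 4, 6)
  deg(8) = 4 (neighbors: 1, 2, 3, 4)

Step 2: Find maximum:
  max(3, 5, 5, 4, 1, 2, 4, 4) = 5 (vertex 2)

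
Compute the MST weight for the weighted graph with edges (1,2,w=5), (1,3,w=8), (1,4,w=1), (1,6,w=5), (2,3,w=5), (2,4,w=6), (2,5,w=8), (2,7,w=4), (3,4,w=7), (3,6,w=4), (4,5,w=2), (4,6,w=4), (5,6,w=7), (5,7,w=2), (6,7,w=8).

Apply Kruskal's algorithm (sort edges by weight, add if no cycle):

Sorted edges by weight:
  (1,4) w=1
  (4,5) w=2
  (5,7) w=2
  (2,7) w=4
  (3,6) w=4
  (4,6) w=4
  (1,6) w=5
  (1,2) w=5
  (2,3) w=5
  (2,4) w=6
  (3,4) w=7
  (5,6) w=7
  (1,3) w=8
  (2,5) w=8
  (6,7) w=8

Add edge (1,4) w=1 -- no cycle. Running total: 1
Add edge (4,5) w=2 -- no cycle. Running total: 3
Add edge (5,7) w=2 -- no cycle. Running total: 5
Add edge (2,7) w=4 -- no cycle. Running total: 9
Add edge (3,6) w=4 -- no cycle. Running total: 13
Add edge (4,6) w=4 -- no cycle. Running total: 17

MST edges: (1,4,w=1), (4,5,w=2), (5,7,w=2), (2,7,w=4), (3,6,w=4), (4,6,w=4)
Total MST weight: 1 + 2 + 2 + 4 + 4 + 4 = 17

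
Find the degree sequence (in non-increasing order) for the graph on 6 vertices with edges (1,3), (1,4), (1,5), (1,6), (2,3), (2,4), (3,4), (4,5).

Step 1: Count edges incident to each vertex:
  deg(1) = 4 (neighbors: 3, 4, 5, 6)
  deg(2) = 2 (neighbors: 3, 4)
  deg(3) = 3 (neighbors: 1, 2, 4)
  deg(4) = 4 (neighbors: 1, 2, 3, 5)
  deg(5) = 2 (neighbors: 1, 4)
  deg(6) = 1 (neighbors: 1)

Step 2: Sort degrees in non-increasing order:
  Degrees: [4, 2, 3, 4, 2, 1] -> sorted: [4, 4, 3, 2, 2, 1]

Degree sequence: [4, 4, 3, 2, 2, 1]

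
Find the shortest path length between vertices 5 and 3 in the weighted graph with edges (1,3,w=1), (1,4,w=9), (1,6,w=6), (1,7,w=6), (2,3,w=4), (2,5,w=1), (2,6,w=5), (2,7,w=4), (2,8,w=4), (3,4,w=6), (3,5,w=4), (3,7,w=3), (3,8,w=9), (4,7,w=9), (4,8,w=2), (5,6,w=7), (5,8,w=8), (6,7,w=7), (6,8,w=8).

Step 1: Build adjacency list with weights:
  1: 3(w=1), 4(w=9), 6(w=6), 7(w=6)
  2: 3(w=4), 5(w=1), 6(w=5), 7(w=4), 8(w=4)
  3: 1(w=1), 2(w=4), 4(w=6), 5(w=4), 7(w=3), 8(w=9)
  4: 1(w=9), 3(w=6), 7(w=9), 8(w=2)
  5: 2(w=1), 3(w=4), 6(w=7), 8(w=8)
  6: 1(w=6), 2(w=5), 5(w=7), 7(w=7), 8(w=8)
  7: 1(w=6), 2(w=4), 3(w=3), 4(w=9), 6(w=7)
  8: 2(w=4), 3(w=9), 4(w=2), 5(w=8), 6(w=8)

Step 2: Apply Dijkstra's algorithm from vertex 5:
  Visit vertex 5 (distance=0)
    Update dist[2] = 1
    Update dist[3] = 4
    Update dist[6] = 7
    Update dist[8] = 8
  Visit vertex 2 (distance=1)
    Update dist[6] = 6
    Update dist[7] = 5
    Update dist[8] = 5
  Visit vertex 3 (distance=4)
    Update dist[1] = 5
    Update dist[4] = 10

Step 3: Shortest path: 5 -> 3
Total weight: 4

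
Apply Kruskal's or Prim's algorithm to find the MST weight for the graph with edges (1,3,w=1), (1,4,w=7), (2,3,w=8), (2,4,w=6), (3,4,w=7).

Apply Kruskal's algorithm (sort edges by weight, add if no cycle):

Sorted edges by weight:
  (1,3) w=1
  (2,4) w=6
  (1,4) w=7
  (3,4) w=7
  (2,3) w=8

Add edge (1,3) w=1 -- no cycle. Running total: 1
Add edge (2,4) w=6 -- no cycle. Running total: 7
Add edge (1,4) w=7 -- no cycle. Running total: 14

MST edges: (1,3,w=1), (2,4,w=6), (1,4,w=7)
Total MST weight: 1 + 6 + 7 = 14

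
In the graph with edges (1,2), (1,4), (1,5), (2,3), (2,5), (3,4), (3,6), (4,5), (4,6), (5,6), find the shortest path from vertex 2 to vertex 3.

Step 1: Build adjacency list:
  1: 2, 4, 5
  2: 1, 3, 5
  3: 2, 4, 6
  4: 1, 3, 5, 6
  5: 1, 2, 4, 6
  6: 3, 4, 5

Step 2: BFS from vertex 2 to find shortest path to 3:
  vertex 1 reached at distance 1
  vertex 3 reached at distance 1

Step 3: Shortest path: 2 -> 3
Path length: 1 edge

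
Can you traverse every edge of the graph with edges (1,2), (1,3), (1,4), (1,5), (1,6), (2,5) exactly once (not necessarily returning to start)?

Step 1: Find the degree of each vertex:
  deg(1) = 5
  deg(2) = 2
  deg(3) = 1
  deg(4) = 1
  deg(5) = 2
  deg(6) = 1

Step 2: Count vertices with odd degree:
  Odd-degree vertices: 1, 3, 4, 6 (4 total)

Step 3: Apply Euler's theorem:
  - Eulerian circuit exists iff graph is connected and all vertices have even degree
  - Eulerian path exists iff graph is connected and has 0 or 2 odd-degree vertices

Graph has 4 odd-degree vertices (need 0 or 2).
Neither Eulerian path nor Eulerian circuit exists.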